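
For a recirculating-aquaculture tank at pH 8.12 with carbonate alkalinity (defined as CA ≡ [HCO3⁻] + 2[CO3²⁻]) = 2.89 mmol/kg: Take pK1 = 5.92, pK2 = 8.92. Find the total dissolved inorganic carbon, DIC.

DIC = 2.56 mmol/kg

CA = [HCO3⁻] + 2[CO3²⁻] = (α₁ + 2α₂)·DIC
At pH 8.12: [H⁺]/K1 = 10^-2.20 = 0.0063096, K2/[H⁺] = 10^-0.80 = 0.15849
α₁ = 1/(1 + 0.0063096 + 0.15849) = 1/1.1648 = 0.8585; α₂ = α₁·K2/[H⁺] = 0.1361
α₁ + 2α₂ = 1.1306
DIC = CA / (α₁ + 2α₂) = 2.89 / 1.1306 = 2.56 mmol/kg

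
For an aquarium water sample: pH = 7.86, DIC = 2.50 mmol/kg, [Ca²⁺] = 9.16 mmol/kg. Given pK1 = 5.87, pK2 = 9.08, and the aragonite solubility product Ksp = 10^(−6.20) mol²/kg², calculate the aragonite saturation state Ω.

Ω = 2.04

α₂ = 1 / (1 + [H⁺]/K2 + [H⁺]²/(K1K2)) = 1 / (1 + 10^+1.22 + 10^-0.77)
   = 1 / (1 + 16.596 + 0.16982) = 1/17.766 = 0.05629
[CO3²⁻] = α₂ × DIC = 0.05629 × 2.50 = 0.1407 mmol/kg
Ksp = 10^(−6.20) = 6.310×10^-7
Ω = [Ca²⁺][CO3²⁻]/Ksp = (9.16×10^-3)(1.407×10^-4) / 6.310×10^-7 = 2.04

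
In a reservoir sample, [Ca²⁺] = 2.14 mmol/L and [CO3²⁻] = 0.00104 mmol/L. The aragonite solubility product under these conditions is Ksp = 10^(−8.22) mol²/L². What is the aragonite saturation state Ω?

Ksp = 10^(−8.22) = 6.026×10^-9
Ω = [Ca²⁺][CO3²⁻]/Ksp = (2.14×10^-3)(0.00104×10^-3) / 6.026×10^-9 = 0.369

Ω = 0.369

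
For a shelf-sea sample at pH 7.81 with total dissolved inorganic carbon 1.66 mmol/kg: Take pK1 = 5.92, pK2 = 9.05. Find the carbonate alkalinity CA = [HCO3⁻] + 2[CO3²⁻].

CA = [HCO3⁻] + 2[CO3²⁻] = (α₁ + 2α₂)·DIC
At pH 7.81: [H⁺]/K1 = 10^-1.89 = 0.012882, K2/[H⁺] = 10^-1.24 = 0.057544
α₁ = 1/(1 + 0.012882 + 0.057544) = 1/1.0704 = 0.9342; α₂ = α₁·K2/[H⁺] = 0.05376
α₁ + 2α₂ = 1.0417
CA = 1.0417 × 1.66 = 1.73 mmol/kg

CA = 1.73 mmol/kg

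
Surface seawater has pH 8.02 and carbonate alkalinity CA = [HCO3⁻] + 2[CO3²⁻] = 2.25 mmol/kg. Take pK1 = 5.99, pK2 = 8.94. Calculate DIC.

CA = [HCO3⁻] + 2[CO3²⁻] = (α₁ + 2α₂)·DIC
At pH 8.02: [H⁺]/K1 = 10^-2.03 = 0.0093325, K2/[H⁺] = 10^-0.92 = 0.12023
α₁ = 1/(1 + 0.0093325 + 0.12023) = 1/1.1296 = 0.8853; α₂ = α₁·K2/[H⁺] = 0.1064
α₁ + 2α₂ = 1.0982
DIC = CA / (α₁ + 2α₂) = 2.25 / 1.0982 = 2.05 mmol/kg

DIC = 2.05 mmol/kg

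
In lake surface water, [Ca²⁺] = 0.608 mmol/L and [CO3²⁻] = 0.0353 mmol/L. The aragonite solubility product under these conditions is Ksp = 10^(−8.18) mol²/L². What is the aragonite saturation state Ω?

Ω = 3.25

Ksp = 10^(−8.18) = 6.607×10^-9
Ω = [Ca²⁺][CO3²⁻]/Ksp = (0.608×10^-3)(0.0353×10^-3) / 6.607×10^-9 = 3.25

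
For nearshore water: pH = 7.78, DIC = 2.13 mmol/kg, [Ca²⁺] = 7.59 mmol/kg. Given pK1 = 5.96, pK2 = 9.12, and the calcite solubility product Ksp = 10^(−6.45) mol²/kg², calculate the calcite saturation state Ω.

α₂ = 1 / (1 + [H⁺]/K2 + [H⁺]²/(K1K2)) = 1 / (1 + 10^+1.34 + 10^-0.48)
   = 1 / (1 + 21.878 + 0.33113) = 1/23.209 = 0.04309
[CO3²⁻] = α₂ × DIC = 0.04309 × 2.13 = 0.09178 mmol/kg
Ksp = 10^(−6.45) = 3.548×10^-7
Ω = [Ca²⁺][CO3²⁻]/Ksp = (7.59×10^-3)(9.178×10^-5) / 3.548×10^-7 = 1.96

Ω = 1.96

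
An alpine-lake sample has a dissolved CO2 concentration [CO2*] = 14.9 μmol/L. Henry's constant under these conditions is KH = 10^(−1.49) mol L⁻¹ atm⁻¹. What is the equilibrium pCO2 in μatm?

KH = 10^(−1.49) = 3.236×10^-2 mol L⁻¹ atm⁻¹
pCO2 = [CO2*]/KH = 14.9×10^-6 / 3.236×10^-2 = 4.60×10^-4 atm = 460 μatm

pCO2 = 460 μatm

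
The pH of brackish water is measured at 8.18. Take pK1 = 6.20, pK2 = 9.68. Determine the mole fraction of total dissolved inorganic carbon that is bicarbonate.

α₁ = 0.960

α₁ = 1 / (1 + [H⁺]/K1 + K2/[H⁺]) = 1 / (1 + 10^-1.98 + 10^-1.50)
   = 1 / (1 + 0.010471 + 0.031623) = 1/1.0421 = 0.9596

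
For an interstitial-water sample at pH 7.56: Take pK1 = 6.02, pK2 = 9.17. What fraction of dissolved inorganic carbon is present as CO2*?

α₀ = 0.0274

α₀ = 1 / (1 + K1/[H⁺] + K1K2/[H⁺]²) = 1 / (1 + 10^+1.54 + 10^-0.07)
   = 1 / (1 + 34.674 + 0.85114) = 1/36.525 = 0.02738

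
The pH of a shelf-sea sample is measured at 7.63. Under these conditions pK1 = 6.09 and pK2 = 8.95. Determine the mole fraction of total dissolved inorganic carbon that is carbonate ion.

α₂ = 0.0445

α₂ = 1 / (1 + [H⁺]/K2 + [H⁺]²/(K1K2)) = 1 / (1 + 10^+1.32 + 10^-0.22)
   = 1 / (1 + 20.893 + 0.60256) = 1/22.496 = 0.04445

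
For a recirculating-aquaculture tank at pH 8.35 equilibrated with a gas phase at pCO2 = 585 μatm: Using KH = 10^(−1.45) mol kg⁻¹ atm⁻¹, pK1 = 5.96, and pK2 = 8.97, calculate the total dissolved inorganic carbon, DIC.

[CO2*] = KH · pCO2 = 10^(−1.45) × 585×10^-6 = 2.076×10^-5 mol/kg
α₀ = 1/(1 + K1/[H⁺] + K1K2/[H⁺]²) = 1/(1 + 10^+2.39 + 10^+1.77) = 0.003275
DIC = [CO2*]/α₀ = 2.076×10^-5 / 0.003275 = 6.34 mmol/kg

DIC = 6.34 mmol/kg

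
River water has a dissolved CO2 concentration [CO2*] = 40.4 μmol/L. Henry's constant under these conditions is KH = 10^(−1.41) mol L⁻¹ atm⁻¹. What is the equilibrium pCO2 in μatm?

pCO2 = 1040 μatm

KH = 10^(−1.41) = 3.890×10^-2 mol L⁻¹ atm⁻¹
pCO2 = [CO2*]/KH = 40.4×10^-6 / 3.890×10^-2 = 1.04×10^-3 atm = 1040 μatm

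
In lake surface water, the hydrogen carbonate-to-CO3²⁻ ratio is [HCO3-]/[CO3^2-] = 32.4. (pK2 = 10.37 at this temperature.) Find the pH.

From K2 = [H⁺][CO3^2-]/[HCO3-]:  pH = pK2 − log₁₀([HCO3-]/[CO3^2-])
log₁₀(32.4) = +1.511
pH = 10.37 − (+1.511) = 8.86

pH = 8.86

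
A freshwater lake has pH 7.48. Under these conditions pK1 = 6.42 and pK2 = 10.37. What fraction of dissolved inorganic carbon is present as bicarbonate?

α₁ = 1 / (1 + [H⁺]/K1 + K2/[H⁺]) = 1 / (1 + 10^-1.06 + 10^-2.89)
   = 1 / (1 + 0.087096 + 0.0012882) = 1/1.0884 = 0.9188

α₁ = 0.919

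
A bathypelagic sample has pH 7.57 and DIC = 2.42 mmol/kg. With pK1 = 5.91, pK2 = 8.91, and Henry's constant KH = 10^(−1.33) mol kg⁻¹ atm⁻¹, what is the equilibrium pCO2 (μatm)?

α₀ = 1 / (1 + K1/[H⁺] + K1K2/[H⁺]²) = 1 / (1 + 10^+1.66 + 10^+0.32)
   = 1 / (1 + 45.709 + 2.0893) = 1/48.798 = 0.02049
[CO2*] = α₀ × DIC = 0.02049 × 2.42 = 0.04959 mmol/kg
pCO2 = [CO2*]/KH = 4.959×10^-5 / 4.677×10^-2 = 1060 μatm

pCO2 = 1060 μatm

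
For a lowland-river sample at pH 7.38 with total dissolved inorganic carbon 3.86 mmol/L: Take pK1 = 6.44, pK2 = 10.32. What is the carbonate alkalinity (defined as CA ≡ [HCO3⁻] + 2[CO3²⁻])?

CA = [HCO3⁻] + 2[CO3²⁻] = (α₁ + 2α₂)·DIC
At pH 7.38: [H⁺]/K1 = 10^-0.94 = 0.11482, K2/[H⁺] = 10^-2.94 = 0.0011482
α₁ = 1/(1 + 0.11482 + 0.0011482) = 1/1.1160 = 0.8961; α₂ = α₁·K2/[H⁺] = 0.001029
α₁ + 2α₂ = 0.8981
CA = 0.8981 × 3.86 = 3.47 mmol/L

CA = 3.47 mmol/L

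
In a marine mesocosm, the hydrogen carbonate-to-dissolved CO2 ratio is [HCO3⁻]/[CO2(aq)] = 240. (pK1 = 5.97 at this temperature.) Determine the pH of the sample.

pH = 8.35

From K1 = [H⁺][HCO3⁻]/[CO2(aq)]:  pH = pK1 + log₁₀([HCO3⁻]/[CO2(aq)])
log₁₀(240) = +2.380
pH = 5.97 + (+2.380) = 8.35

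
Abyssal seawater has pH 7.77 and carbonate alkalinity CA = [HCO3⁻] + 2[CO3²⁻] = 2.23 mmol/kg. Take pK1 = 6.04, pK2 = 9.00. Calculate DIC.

CA = [HCO3⁻] + 2[CO3²⁻] = (α₁ + 2α₂)·DIC
At pH 7.77: [H⁺]/K1 = 10^-1.73 = 0.018621, K2/[H⁺] = 10^-1.23 = 0.058884
α₁ = 1/(1 + 0.018621 + 0.058884) = 1/1.0775 = 0.9281; α₂ = α₁·K2/[H⁺] = 0.05465
α₁ + 2α₂ = 1.0374
DIC = CA / (α₁ + 2α₂) = 2.23 / 1.0374 = 2.15 mmol/kg

DIC = 2.15 mmol/kg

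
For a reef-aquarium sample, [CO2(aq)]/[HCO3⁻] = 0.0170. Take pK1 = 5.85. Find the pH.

From K1 = [H⁺][HCO3⁻]/[CO2(aq)]:  pH = pK1 − log₁₀([CO2(aq)]/[HCO3⁻])
log₁₀(0.0170) = -1.770
pH = 5.85 − (-1.770) = 7.62

pH = 7.62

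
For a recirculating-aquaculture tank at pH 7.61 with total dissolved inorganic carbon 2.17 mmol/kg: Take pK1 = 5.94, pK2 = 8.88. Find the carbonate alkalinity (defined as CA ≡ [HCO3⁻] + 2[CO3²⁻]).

CA = [HCO3⁻] + 2[CO3²⁻] = (α₁ + 2α₂)·DIC
At pH 7.61: [H⁺]/K1 = 10^-1.67 = 0.021380, K2/[H⁺] = 10^-1.27 = 0.053703
α₁ = 1/(1 + 0.021380 + 0.053703) = 1/1.0751 = 0.9302; α₂ = α₁·K2/[H⁺] = 0.04995
α₁ + 2α₂ = 1.0301
CA = 1.0301 × 2.17 = 2.24 mmol/kg

CA = 2.24 mmol/kg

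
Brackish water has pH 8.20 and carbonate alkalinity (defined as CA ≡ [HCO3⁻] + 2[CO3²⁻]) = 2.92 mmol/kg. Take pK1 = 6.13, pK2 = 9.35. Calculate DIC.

DIC = 2.76 mmol/kg

CA = [HCO3⁻] + 2[CO3²⁻] = (α₁ + 2α₂)·DIC
At pH 8.20: [H⁺]/K1 = 10^-2.07 = 0.0085114, K2/[H⁺] = 10^-1.15 = 0.070795
α₁ = 1/(1 + 0.0085114 + 0.070795) = 1/1.0793 = 0.9265; α₂ = α₁·K2/[H⁺] = 0.06559
α₁ + 2α₂ = 1.0577
DIC = CA / (α₁ + 2α₂) = 2.92 / 1.0577 = 2.76 mmol/kg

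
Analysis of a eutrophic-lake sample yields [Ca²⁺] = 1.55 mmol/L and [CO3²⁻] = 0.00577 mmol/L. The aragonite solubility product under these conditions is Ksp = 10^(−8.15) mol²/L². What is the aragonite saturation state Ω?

Ksp = 10^(−8.15) = 7.079×10^-9
Ω = [Ca²⁺][CO3²⁻]/Ksp = (1.55×10^-3)(0.00577×10^-3) / 7.079×10^-9 = 1.26

Ω = 1.26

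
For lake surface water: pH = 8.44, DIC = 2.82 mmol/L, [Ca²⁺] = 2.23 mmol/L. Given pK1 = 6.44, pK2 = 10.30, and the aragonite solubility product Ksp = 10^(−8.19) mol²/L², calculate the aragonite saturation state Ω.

α₂ = 1 / (1 + [H⁺]/K2 + [H⁺]²/(K1K2)) = 1 / (1 + 10^+1.86 + 10^-0.14)
   = 1 / (1 + 72.444 + 0.72444) = 1/74.168 = 0.01348
[CO3²⁻] = α₂ × DIC = 0.01348 × 2.82 = 0.03802 mmol/L
Ksp = 10^(−8.19) = 6.457×10^-9
Ω = [Ca²⁺][CO3²⁻]/Ksp = (2.23×10^-3)(3.802×10^-5) / 6.457×10^-9 = 13.1

Ω = 13.1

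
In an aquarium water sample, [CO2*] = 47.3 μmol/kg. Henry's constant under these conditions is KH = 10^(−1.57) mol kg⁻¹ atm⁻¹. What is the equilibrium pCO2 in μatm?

KH = 10^(−1.57) = 2.692×10^-2 mol kg⁻¹ atm⁻¹
pCO2 = [CO2*]/KH = 47.3×10^-6 / 2.692×10^-2 = 1.76×10^-3 atm = 1760 μatm

pCO2 = 1760 μatm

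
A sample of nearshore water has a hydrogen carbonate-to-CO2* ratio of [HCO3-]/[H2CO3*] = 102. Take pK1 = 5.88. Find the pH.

From K1 = [H⁺][HCO3-]/[H2CO3*]:  pH = pK1 + log₁₀([HCO3-]/[H2CO3*])
log₁₀(102) = +2.009
pH = 5.88 + (+2.009) = 7.89

pH = 7.89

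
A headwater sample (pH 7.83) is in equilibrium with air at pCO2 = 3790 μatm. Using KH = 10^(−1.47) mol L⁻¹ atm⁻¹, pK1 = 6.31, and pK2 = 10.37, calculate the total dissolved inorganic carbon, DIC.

DIC = 4.39 mmol/L

[CO2*] = KH · pCO2 = 10^(−1.47) × 3790×10^-6 = 1.284×10^-4 mol/L
α₀ = 1/(1 + K1/[H⁺] + K1K2/[H⁺]²) = 1/(1 + 10^+1.52 + 10^-1.02) = 0.02923
DIC = [CO2*]/α₀ = 1.284×10^-4 / 0.02923 = 4.39 mmol/L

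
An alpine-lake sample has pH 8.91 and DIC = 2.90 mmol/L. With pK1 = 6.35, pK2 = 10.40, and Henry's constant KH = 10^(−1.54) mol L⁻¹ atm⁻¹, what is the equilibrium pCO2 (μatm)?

α₀ = 1 / (1 + K1/[H⁺] + K1K2/[H⁺]²) = 1 / (1 + 10^+2.56 + 10^+1.07)
   = 1 / (1 + 363.08 + 11.749) = 1/375.83 = 0.002661
[CO2*] = α₀ × DIC = 0.002661 × 2.90 = 0.007716 mmol/L = 7.716 μmol/L
pCO2 = [CO2*]/KH = 7.716×10^-6 / 2.884×10^-2 = 268 μatm

pCO2 = 268 μatm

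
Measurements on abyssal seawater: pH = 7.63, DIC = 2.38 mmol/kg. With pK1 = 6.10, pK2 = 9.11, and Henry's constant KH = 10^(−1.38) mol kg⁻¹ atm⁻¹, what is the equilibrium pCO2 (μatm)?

pCO2 = 1590 μatm

α₀ = 1 / (1 + K1/[H⁺] + K1K2/[H⁺]²) = 1 / (1 + 10^+1.53 + 10^+0.05)
   = 1 / (1 + 33.884 + 1.1220) = 1/36.006 = 0.02777
[CO2*] = α₀ × DIC = 0.02777 × 2.38 = 0.06610 mmol/kg
pCO2 = [CO2*]/KH = 6.610×10^-5 / 4.169×10^-2 = 1590 μatm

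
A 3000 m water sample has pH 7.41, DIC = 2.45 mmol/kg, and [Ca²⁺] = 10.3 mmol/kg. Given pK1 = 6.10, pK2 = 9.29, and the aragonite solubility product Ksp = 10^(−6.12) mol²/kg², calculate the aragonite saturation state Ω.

α₂ = 1 / (1 + [H⁺]/K2 + [H⁺]²/(K1K2)) = 1 / (1 + 10^+1.88 + 10^+0.57)
   = 1 / (1 + 75.858 + 3.7154) = 1/80.573 = 0.01241
[CO3²⁻] = α₂ × DIC = 0.01241 × 2.45 = 0.03041 mmol/kg
Ksp = 10^(−6.12) = 7.586×10^-7
Ω = [Ca²⁺][CO3²⁻]/Ksp = (10.3×10^-3)(3.041×10^-5) / 7.586×10^-7 = 0.413

Ω = 0.413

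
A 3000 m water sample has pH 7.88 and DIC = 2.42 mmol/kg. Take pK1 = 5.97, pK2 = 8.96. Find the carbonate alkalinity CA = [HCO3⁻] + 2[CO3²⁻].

CA = 2.58 mmol/kg

CA = [HCO3⁻] + 2[CO3²⁻] = (α₁ + 2α₂)·DIC
At pH 7.88: [H⁺]/K1 = 10^-1.91 = 0.012303, K2/[H⁺] = 10^-1.08 = 0.083176
α₁ = 1/(1 + 0.012303 + 0.083176) = 1/1.0955 = 0.9128; α₂ = α₁·K2/[H⁺] = 0.07593
α₁ + 2α₂ = 1.0647
CA = 1.0647 × 2.42 = 2.58 mmol/kg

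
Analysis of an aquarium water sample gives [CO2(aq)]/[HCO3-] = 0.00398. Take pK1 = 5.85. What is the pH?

From K1 = [H⁺][HCO3-]/[CO2(aq)]:  pH = pK1 − log₁₀([CO2(aq)]/[HCO3-])
log₁₀(0.00398) = -2.400
pH = 5.85 − (-2.400) = 8.25

pH = 8.25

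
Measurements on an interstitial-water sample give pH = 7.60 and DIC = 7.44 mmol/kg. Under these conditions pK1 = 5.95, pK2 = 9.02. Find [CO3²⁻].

[CO3²⁻] = 0.267 mmol/kg

α₂ = 1 / (1 + [H⁺]/K2 + [H⁺]²/(K1K2)) = 1 / (1 + 10^+1.42 + 10^-0.23)
   = 1 / (1 + 26.303 + 0.58884) = 1/27.892 = 0.03585
[CO3²⁻] = α₂ × DIC = 0.03585 × 7.44 = 0.267 mmol/kg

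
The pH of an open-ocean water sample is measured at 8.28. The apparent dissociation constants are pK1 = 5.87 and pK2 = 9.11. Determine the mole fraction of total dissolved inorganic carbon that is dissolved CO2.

α₀ = 1 / (1 + K1/[H⁺] + K1K2/[H⁺]²) = 1 / (1 + 10^+2.41 + 10^+1.58)
   = 1 / (1 + 257.04 + 38.019) = 1/296.06 = 0.003378

α₀ = 0.00338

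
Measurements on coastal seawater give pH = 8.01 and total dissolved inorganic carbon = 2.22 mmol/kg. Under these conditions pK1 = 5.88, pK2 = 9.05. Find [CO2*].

α₀ = 1 / (1 + K1/[H⁺] + K1K2/[H⁺]²) = 1 / (1 + 10^+2.13 + 10^+1.09)
   = 1 / (1 + 134.90 + 12.303) = 1/148.20 = 0.006748
[CO2*] = α₀ × DIC = 0.006748 × 2.22 = 0.0150 mmol/kg = 15.0 μmol/kg

[CO2*] = 15.0 μmol/kg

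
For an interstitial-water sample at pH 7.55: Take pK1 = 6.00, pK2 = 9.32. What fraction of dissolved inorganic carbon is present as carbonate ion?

α₂ = 0.0162

α₂ = 1 / (1 + [H⁺]/K2 + [H⁺]²/(K1K2)) = 1 / (1 + 10^+1.77 + 10^+0.22)
   = 1 / (1 + 58.884 + 1.6596) = 1/61.544 = 0.01625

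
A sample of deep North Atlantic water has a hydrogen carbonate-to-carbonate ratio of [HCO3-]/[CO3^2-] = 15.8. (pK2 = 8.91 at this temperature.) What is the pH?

From K2 = [H⁺][CO3^2-]/[HCO3-]:  pH = pK2 − log₁₀([HCO3-]/[CO3^2-])
log₁₀(15.8) = +1.199
pH = 8.91 − (+1.199) = 7.71

pH = 7.71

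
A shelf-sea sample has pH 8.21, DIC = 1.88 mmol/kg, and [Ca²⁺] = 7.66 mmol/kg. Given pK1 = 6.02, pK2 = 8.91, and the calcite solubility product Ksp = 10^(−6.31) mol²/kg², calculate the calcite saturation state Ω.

α₂ = 1 / (1 + [H⁺]/K2 + [H⁺]²/(K1K2)) = 1 / (1 + 10^+0.70 + 10^-1.49)
   = 1 / (1 + 5.0119 + 0.032359) = 1/6.0442 = 0.1654
[CO3²⁻] = α₂ × DIC = 0.1654 × 1.88 = 0.3110 mmol/kg
Ksp = 10^(−6.31) = 4.898×10^-7
Ω = [Ca²⁺][CO3²⁻]/Ksp = (7.66×10^-3)(3.110×10^-4) / 4.898×10^-7 = 4.86

Ω = 4.86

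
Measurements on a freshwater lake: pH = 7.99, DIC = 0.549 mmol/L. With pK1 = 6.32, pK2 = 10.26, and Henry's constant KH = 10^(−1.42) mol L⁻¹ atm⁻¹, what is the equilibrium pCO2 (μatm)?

α₀ = 1 / (1 + K1/[H⁺] + K1K2/[H⁺]²) = 1 / (1 + 10^+1.67 + 10^-0.60)
   = 1 / (1 + 46.774 + 0.25119) = 1/48.025 = 0.02082
[CO2*] = α₀ × DIC = 0.02082 × 0.549 = 0.01143 mmol/L = 11.43 μmol/L
pCO2 = [CO2*]/KH = 1.143×10^-5 / 3.802×10^-2 = 301 μatm

pCO2 = 301 μatm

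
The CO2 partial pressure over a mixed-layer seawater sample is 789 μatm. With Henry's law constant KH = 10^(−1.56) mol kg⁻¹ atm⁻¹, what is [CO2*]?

KH = 10^(−1.56) = 2.754×10^-2 mol kg⁻¹ atm⁻¹
[CO2*] = KH · pCO2 = 2.754×10^-2 × 789×10^-6 atm = 2.17×10^-5 mol/kg

[CO2*] = 21.7 μmol/kg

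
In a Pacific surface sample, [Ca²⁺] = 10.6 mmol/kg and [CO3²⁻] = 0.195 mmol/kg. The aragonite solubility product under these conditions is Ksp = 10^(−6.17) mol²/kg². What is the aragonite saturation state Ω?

Ω = 3.06

Ksp = 10^(−6.17) = 6.761×10^-7
Ω = [Ca²⁺][CO3²⁻]/Ksp = (10.6×10^-3)(0.195×10^-3) / 6.761×10^-7 = 3.06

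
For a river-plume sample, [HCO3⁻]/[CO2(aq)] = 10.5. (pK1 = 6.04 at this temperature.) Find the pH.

pH = 7.06

From K1 = [H⁺][HCO3⁻]/[CO2(aq)]:  pH = pK1 + log₁₀([HCO3⁻]/[CO2(aq)])
log₁₀(10.5) = +1.021
pH = 6.04 + (+1.021) = 7.06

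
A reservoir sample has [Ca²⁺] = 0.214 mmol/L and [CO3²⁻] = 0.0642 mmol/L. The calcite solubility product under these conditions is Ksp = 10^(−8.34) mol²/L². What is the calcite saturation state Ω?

Ksp = 10^(−8.34) = 4.571×10^-9
Ω = [Ca²⁺][CO3²⁻]/Ksp = (0.214×10^-3)(0.0642×10^-3) / 4.571×10^-9 = 3.01

Ω = 3.01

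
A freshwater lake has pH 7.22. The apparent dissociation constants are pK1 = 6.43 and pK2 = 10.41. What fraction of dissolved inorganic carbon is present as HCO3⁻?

α₁ = 0.860

α₁ = 1 / (1 + [H⁺]/K1 + K2/[H⁺]) = 1 / (1 + 10^-0.79 + 10^-3.19)
   = 1 / (1 + 0.16218 + 0.00064565) = 1/1.1628 = 0.8600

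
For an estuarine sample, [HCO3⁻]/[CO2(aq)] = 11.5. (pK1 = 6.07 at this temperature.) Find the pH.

From K1 = [H⁺][HCO3⁻]/[CO2(aq)]:  pH = pK1 + log₁₀([HCO3⁻]/[CO2(aq)])
log₁₀(11.5) = +1.061
pH = 6.07 + (+1.061) = 7.13

pH = 7.13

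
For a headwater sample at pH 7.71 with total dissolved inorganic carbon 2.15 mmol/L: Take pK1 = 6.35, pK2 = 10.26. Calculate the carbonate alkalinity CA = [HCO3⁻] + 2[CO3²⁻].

CA = [HCO3⁻] + 2[CO3²⁻] = (α₁ + 2α₂)·DIC
At pH 7.71: [H⁺]/K1 = 10^-1.36 = 0.043652, K2/[H⁺] = 10^-2.55 = 0.0028184
α₁ = 1/(1 + 0.043652 + 0.0028184) = 1/1.0465 = 0.9556; α₂ = α₁·K2/[H⁺] = 0.002693
α₁ + 2α₂ = 0.9610
CA = 0.9610 × 2.15 = 2.07 mmol/L

CA = 2.07 mmol/L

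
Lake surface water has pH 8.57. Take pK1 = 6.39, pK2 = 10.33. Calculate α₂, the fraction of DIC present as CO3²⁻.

α₂ = 1 / (1 + [H⁺]/K2 + [H⁺]²/(K1K2)) = 1 / (1 + 10^+1.76 + 10^-0.42)
   = 1 / (1 + 57.544 + 0.38019) = 1/58.924 = 0.01697

α₂ = 0.0170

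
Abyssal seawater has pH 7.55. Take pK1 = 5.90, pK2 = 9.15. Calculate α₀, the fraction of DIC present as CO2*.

α₀ = 0.0214

α₀ = 1 / (1 + K1/[H⁺] + K1K2/[H⁺]²) = 1 / (1 + 10^+1.65 + 10^+0.05)
   = 1 / (1 + 44.668 + 1.1220) = 1/46.790 = 0.02137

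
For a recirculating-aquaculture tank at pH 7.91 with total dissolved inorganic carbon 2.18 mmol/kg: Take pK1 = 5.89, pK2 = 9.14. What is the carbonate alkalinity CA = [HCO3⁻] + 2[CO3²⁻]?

CA = 2.28 mmol/kg

CA = [HCO3⁻] + 2[CO3²⁻] = (α₁ + 2α₂)·DIC
At pH 7.91: [H⁺]/K1 = 10^-2.02 = 0.0095499, K2/[H⁺] = 10^-1.23 = 0.058884
α₁ = 1/(1 + 0.0095499 + 0.058884) = 1/1.0684 = 0.9359; α₂ = α₁·K2/[H⁺] = 0.05511
α₁ + 2α₂ = 1.0462
CA = 1.0462 × 2.18 = 2.28 mmol/kg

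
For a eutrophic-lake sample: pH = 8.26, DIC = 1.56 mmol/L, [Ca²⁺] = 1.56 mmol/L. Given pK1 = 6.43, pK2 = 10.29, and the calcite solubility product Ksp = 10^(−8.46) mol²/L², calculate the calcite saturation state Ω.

α₂ = 1 / (1 + [H⁺]/K2 + [H⁺]²/(K1K2)) = 1 / (1 + 10^+2.03 + 10^+0.20)
   = 1 / (1 + 107.15 + 1.5849) = 1/109.74 = 0.009113
[CO3²⁻] = α₂ × DIC = 0.009113 × 1.56 = 0.01422 mmol/L = 14.22 μmol/L
Ksp = 10^(−8.46) = 3.467×10^-9
Ω = [Ca²⁺][CO3²⁻]/Ksp = (1.56×10^-3)(1.422×10^-5) / 3.467×10^-9 = 6.40

Ω = 6.40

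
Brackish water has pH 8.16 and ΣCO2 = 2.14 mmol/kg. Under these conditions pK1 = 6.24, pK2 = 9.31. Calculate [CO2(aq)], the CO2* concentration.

[CO2*] = 0.0238 mmol/kg

α₀ = 1 / (1 + K1/[H⁺] + K1K2/[H⁺]²) = 1 / (1 + 10^+1.92 + 10^+0.77)
   = 1 / (1 + 83.176 + 5.8884) = 1/90.065 = 0.01110
[CO2*] = α₀ × DIC = 0.01110 × 2.14 = 0.0238 mmol/kg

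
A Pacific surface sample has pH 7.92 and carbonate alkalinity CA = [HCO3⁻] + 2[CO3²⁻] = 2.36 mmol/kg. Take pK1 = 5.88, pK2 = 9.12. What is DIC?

CA = [HCO3⁻] + 2[CO3²⁻] = (α₁ + 2α₂)·DIC
At pH 7.92: [H⁺]/K1 = 10^-2.04 = 0.0091201, K2/[H⁺] = 10^-1.20 = 0.063096
α₁ = 1/(1 + 0.0091201 + 0.063096) = 1/1.0722 = 0.9326; α₂ = α₁·K2/[H⁺] = 0.05885
α₁ + 2α₂ = 1.0503
DIC = CA / (α₁ + 2α₂) = 2.36 / 1.0503 = 2.25 mmol/kg

DIC = 2.25 mmol/kg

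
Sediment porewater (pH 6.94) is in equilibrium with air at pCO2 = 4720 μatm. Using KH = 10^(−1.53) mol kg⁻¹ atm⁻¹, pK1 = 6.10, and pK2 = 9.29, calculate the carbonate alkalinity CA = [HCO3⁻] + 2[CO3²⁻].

CA = 0.972 mmol/kg

[CO2*] = KH · pCO2 = 10^(−1.53) × 4720×10^-6 = 1.393×10^-4 mol/kg
α₀ = 1/(1 + K1/[H⁺] + K1K2/[H⁺]²) = 1/(1 + 10^+0.84 + 10^-1.51) = 0.1258
DIC = [CO2*]/α₀ = 1.393×10^-4 / 0.1258 = 1.107 mmol/kg
CA = (α₁ + 2α₂)·DIC = (0.8703 + 2×0.003888) × 1.107 = 0.972 mmol/kg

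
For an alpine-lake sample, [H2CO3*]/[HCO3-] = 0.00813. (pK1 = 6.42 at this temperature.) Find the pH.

From K1 = [H⁺][HCO3-]/[H2CO3*]:  pH = pK1 − log₁₀([H2CO3*]/[HCO3-])
log₁₀(0.00813) = -2.090
pH = 6.42 − (-2.090) = 8.51

pH = 8.51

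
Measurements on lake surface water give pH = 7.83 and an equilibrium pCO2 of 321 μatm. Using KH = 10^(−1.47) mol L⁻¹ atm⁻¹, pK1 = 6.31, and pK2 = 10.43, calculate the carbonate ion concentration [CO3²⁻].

[CO3²⁻] = 0.905 μmol/L

[CO2*] = KH · pCO2 = 10^(−1.47) × 321×10^-6 = 1.088×10^-5 mol/L
α₀ = 1/(1 + K1/[H⁺] + K1K2/[H⁺]²) = 1/(1 + 10^+1.52 + 10^-1.08) = 0.02924
DIC = [CO2*]/α₀ = 1.088×10^-5 / 0.02924 = 0.3719 mmol/L
[CO3²⁻] = α₂·DIC; α₂ = 0.002432, so [CO3²⁻] = 0.002432 × 0.3719 = 0.000905 mmol/L = 0.905 μmol/L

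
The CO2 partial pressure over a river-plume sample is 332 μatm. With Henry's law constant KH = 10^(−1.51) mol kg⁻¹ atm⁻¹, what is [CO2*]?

[CO2*] = 10.3 μmol/kg

KH = 10^(−1.51) = 3.090×10^-2 mol kg⁻¹ atm⁻¹
[CO2*] = KH · pCO2 = 3.090×10^-2 × 332×10^-6 atm = 1.03×10^-5 mol/kg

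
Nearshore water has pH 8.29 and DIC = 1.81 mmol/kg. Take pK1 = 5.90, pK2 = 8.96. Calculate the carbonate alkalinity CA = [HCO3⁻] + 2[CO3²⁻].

CA = [HCO3⁻] + 2[CO3²⁻] = (α₁ + 2α₂)·DIC
At pH 8.29: [H⁺]/K1 = 10^-2.39 = 0.0040738, K2/[H⁺] = 10^-0.67 = 0.21380
α₁ = 1/(1 + 0.0040738 + 0.21380) = 1/1.2179 = 0.8211; α₂ = α₁·K2/[H⁺] = 0.1755
α₁ + 2α₂ = 1.1722
CA = 1.1722 × 1.81 = 2.12 mmol/kg

CA = 2.12 mmol/kg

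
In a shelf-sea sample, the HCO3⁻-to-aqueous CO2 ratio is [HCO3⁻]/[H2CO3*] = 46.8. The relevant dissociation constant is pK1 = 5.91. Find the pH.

From K1 = [H⁺][HCO3⁻]/[H2CO3*]:  pH = pK1 + log₁₀([HCO3⁻]/[H2CO3*])
log₁₀(46.8) = +1.670
pH = 5.91 + (+1.670) = 7.58

pH = 7.58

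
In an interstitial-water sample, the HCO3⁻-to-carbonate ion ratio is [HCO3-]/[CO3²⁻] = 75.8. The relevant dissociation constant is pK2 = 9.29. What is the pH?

pH = 7.41

From K2 = [H⁺][CO3²⁻]/[HCO3-]:  pH = pK2 − log₁₀([HCO3-]/[CO3²⁻])
log₁₀(75.8) = +1.880
pH = 9.29 − (+1.880) = 7.41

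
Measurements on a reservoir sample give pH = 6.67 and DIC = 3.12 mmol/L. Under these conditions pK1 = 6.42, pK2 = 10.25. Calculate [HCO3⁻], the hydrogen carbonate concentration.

[HCO3⁻] = 2.00 mmol/L

α₁ = 1 / (1 + [H⁺]/K1 + K2/[H⁺]) = 1 / (1 + 10^-0.25 + 10^-3.58)
   = 1 / (1 + 0.56234 + 0.00026303) = 1/1.5626 = 0.6400
[HCO3⁻] = α₁ × DIC = 0.6400 × 3.12 = 2.00 mmol/L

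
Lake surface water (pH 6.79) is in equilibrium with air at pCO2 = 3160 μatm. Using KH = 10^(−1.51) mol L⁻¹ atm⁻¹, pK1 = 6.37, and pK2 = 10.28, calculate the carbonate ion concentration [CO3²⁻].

[CO2*] = KH · pCO2 = 10^(−1.51) × 3160×10^-6 = 9.765×10^-5 mol/L
α₀ = 1/(1 + K1/[H⁺] + K1K2/[H⁺]²) = 1/(1 + 10^+0.42 + 10^-3.07) = 0.2754
DIC = [CO2*]/α₀ = 9.765×10^-5 / 0.2754 = 0.3546 mmol/L
[CO3²⁻] = α₂·DIC; α₂ = 0.0002344, so [CO3²⁻] = 0.0002344 × 0.3546 = 8.31×10^-5 mmol/L = 0.0831 μmol/L

[CO3²⁻] = 0.0831 μmol/L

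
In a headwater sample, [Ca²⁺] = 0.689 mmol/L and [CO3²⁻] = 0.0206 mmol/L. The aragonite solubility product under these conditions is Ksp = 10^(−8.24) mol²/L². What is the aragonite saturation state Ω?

Ksp = 10^(−8.24) = 5.754×10^-9
Ω = [Ca²⁺][CO3²⁻]/Ksp = (0.689×10^-3)(0.0206×10^-3) / 5.754×10^-9 = 2.47

Ω = 2.47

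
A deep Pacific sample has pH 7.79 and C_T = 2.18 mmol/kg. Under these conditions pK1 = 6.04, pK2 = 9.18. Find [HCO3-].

α₁ = 1 / (1 + [H⁺]/K1 + K2/[H⁺]) = 1 / (1 + 10^-1.75 + 10^-1.39)
   = 1 / (1 + 0.017783 + 0.040738) = 1/1.0585 = 0.9447
[HCO3⁻] = α₁ × DIC = 0.9447 × 2.18 = 2.06 mmol/kg

[HCO3⁻] = 2.06 mmol/kg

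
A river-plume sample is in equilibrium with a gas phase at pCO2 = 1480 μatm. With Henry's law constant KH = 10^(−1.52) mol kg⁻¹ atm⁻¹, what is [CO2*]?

KH = 10^(−1.52) = 3.020×10^-2 mol kg⁻¹ atm⁻¹
[CO2*] = KH · pCO2 = 3.020×10^-2 × 1480×10^-6 atm = 4.47×10^-5 mol/kg

[CO2*] = 44.7 μmol/kg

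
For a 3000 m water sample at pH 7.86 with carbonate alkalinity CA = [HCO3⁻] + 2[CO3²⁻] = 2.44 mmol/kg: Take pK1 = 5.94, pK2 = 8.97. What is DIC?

CA = [HCO3⁻] + 2[CO3²⁻] = (α₁ + 2α₂)·DIC
At pH 7.86: [H⁺]/K1 = 10^-1.92 = 0.012023, K2/[H⁺] = 10^-1.11 = 0.077625
α₁ = 1/(1 + 0.012023 + 0.077625) = 1/1.0896 = 0.9177; α₂ = α₁·K2/[H⁺] = 0.07124
α₁ + 2α₂ = 1.0602
DIC = CA / (α₁ + 2α₂) = 2.44 / 1.0602 = 2.30 mmol/kg

DIC = 2.30 mmol/kg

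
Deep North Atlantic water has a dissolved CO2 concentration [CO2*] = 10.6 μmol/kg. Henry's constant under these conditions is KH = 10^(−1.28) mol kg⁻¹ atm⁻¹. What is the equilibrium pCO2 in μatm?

pCO2 = 202 μatm

KH = 10^(−1.28) = 5.248×10^-2 mol kg⁻¹ atm⁻¹
pCO2 = [CO2*]/KH = 10.6×10^-6 / 5.248×10^-2 = 2.02×10^-4 atm = 202 μatm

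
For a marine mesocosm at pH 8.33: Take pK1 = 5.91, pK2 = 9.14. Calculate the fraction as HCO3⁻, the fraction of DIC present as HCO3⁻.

α₁ = 0.863

α₁ = 1 / (1 + [H⁺]/K1 + K2/[H⁺]) = 1 / (1 + 10^-2.42 + 10^-0.81)
   = 1 / (1 + 0.0038019 + 0.15488) = 1/1.1587 = 0.8630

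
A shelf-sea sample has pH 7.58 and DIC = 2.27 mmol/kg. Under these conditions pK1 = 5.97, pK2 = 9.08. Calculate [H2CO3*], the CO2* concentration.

[CO2*] = 0.0528 mmol/kg

α₀ = 1 / (1 + K1/[H⁺] + K1K2/[H⁺]²) = 1 / (1 + 10^+1.61 + 10^+0.11)
   = 1 / (1 + 40.738 + 1.2882) = 1/43.026 = 0.02324
[CO2*] = α₀ × DIC = 0.02324 × 2.27 = 0.0528 mmol/kg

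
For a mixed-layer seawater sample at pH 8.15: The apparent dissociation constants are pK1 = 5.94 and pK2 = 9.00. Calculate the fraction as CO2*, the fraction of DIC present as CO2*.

α₀ = 1 / (1 + K1/[H⁺] + K1K2/[H⁺]²) = 1 / (1 + 10^+2.21 + 10^+1.36)
   = 1 / (1 + 162.18 + 22.909) = 1/186.09 = 0.005374

α₀ = 0.00537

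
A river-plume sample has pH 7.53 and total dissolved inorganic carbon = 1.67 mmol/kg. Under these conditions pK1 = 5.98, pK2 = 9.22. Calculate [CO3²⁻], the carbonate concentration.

α₂ = 1 / (1 + [H⁺]/K2 + [H⁺]²/(K1K2)) = 1 / (1 + 10^+1.69 + 10^+0.14)
   = 1 / (1 + 48.978 + 1.3804) = 1/51.358 = 0.01947
[CO3²⁻] = α₂ × DIC = 0.01947 × 1.67 = 0.0325 mmol/kg

[CO3²⁻] = 0.0325 mmol/kg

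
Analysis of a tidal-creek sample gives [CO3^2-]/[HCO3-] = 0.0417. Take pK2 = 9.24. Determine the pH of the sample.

pH = 7.86

From K2 = [H⁺][CO3^2-]/[HCO3-]:  pH = pK2 + log₁₀([CO3^2-]/[HCO3-])
log₁₀(0.0417) = -1.380
pH = 9.24 + (-1.380) = 7.86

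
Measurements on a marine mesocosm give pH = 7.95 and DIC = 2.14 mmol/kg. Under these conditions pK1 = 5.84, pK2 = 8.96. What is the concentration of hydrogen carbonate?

[HCO3⁻] = 1.94 mmol/kg

α₁ = 1 / (1 + [H⁺]/K1 + K2/[H⁺]) = 1 / (1 + 10^-2.11 + 10^-1.01)
   = 1 / (1 + 0.0077625 + 0.097724) = 1/1.1055 = 0.9046
[HCO3⁻] = α₁ × DIC = 0.9046 × 2.14 = 1.94 mmol/kg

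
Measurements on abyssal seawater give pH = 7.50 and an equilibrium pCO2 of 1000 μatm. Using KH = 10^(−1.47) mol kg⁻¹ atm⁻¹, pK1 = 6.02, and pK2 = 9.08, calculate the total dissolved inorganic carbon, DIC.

[CO2*] = KH · pCO2 = 10^(−1.47) × 1000×10^-6 = 3.388×10^-5 mol/kg
α₀ = 1/(1 + K1/[H⁺] + K1K2/[H⁺]²) = 1/(1 + 10^+1.48 + 10^-0.10) = 0.03126
DIC = [CO2*]/α₀ = 3.388×10^-5 / 0.03126 = 1.08 mmol/kg

DIC = 1.08 mmol/kg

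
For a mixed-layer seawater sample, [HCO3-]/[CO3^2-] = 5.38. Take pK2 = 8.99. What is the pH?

From K2 = [H⁺][CO3^2-]/[HCO3-]:  pH = pK2 − log₁₀([HCO3-]/[CO3^2-])
log₁₀(5.38) = +0.731
pH = 8.99 − (+0.731) = 8.26

pH = 8.26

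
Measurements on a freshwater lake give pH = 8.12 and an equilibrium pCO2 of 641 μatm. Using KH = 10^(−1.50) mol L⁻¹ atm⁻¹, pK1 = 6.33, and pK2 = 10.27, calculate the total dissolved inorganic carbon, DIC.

[CO2*] = KH · pCO2 = 10^(−1.50) × 641×10^-6 = 2.027×10^-5 mol/L
α₀ = 1/(1 + K1/[H⁺] + K1K2/[H⁺]²) = 1/(1 + 10^+1.79 + 10^-0.36) = 0.01585
DIC = [CO2*]/α₀ = 2.027×10^-5 / 0.01585 = 1.28 mmol/L

DIC = 1.28 mmol/L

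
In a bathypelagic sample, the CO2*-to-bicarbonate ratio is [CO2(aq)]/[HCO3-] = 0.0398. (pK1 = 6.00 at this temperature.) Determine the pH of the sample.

From K1 = [H⁺][HCO3-]/[CO2(aq)]:  pH = pK1 − log₁₀([CO2(aq)]/[HCO3-])
log₁₀(0.0398) = -1.400
pH = 6.00 − (-1.400) = 7.40

pH = 7.40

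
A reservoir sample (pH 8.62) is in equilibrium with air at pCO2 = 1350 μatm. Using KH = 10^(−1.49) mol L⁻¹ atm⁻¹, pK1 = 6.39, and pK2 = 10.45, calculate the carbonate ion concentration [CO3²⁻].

[CO2*] = KH · pCO2 = 10^(−1.49) × 1350×10^-6 = 4.369×10^-5 mol/L
α₀ = 1/(1 + K1/[H⁺] + K1K2/[H⁺]²) = 1/(1 + 10^+2.23 + 10^+0.40) = 0.005769
DIC = [CO2*]/α₀ = 4.369×10^-5 / 0.005769 = 7.572 mmol/L
[CO3²⁻] = α₂·DIC; α₂ = 0.01449, so [CO3²⁻] = 0.01449 × 7.572 = 0.110 mmol/L

[CO3²⁻] = 0.110 mmol/L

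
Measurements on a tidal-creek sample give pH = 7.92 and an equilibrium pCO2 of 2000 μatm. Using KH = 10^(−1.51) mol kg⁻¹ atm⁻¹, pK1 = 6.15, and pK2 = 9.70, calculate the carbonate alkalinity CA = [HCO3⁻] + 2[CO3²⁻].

[CO2*] = KH · pCO2 = 10^(−1.51) × 2000×10^-6 = 6.181×10^-5 mol/kg
α₀ = 1/(1 + K1/[H⁺] + K1K2/[H⁺]²) = 1/(1 + 10^+1.77 + 10^-0.01) = 0.01643
DIC = [CO2*]/α₀ = 6.181×10^-5 / 0.01643 = 3.762 mmol/kg
CA = (α₁ + 2α₂)·DIC = (0.9675 + 2×0.01606) × 3.762 = 3.76 mmol/kg

CA = 3.76 mmol/kg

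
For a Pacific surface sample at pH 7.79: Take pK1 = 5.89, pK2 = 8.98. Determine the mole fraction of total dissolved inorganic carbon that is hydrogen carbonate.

α₁ = 0.928

α₁ = 1 / (1 + [H⁺]/K1 + K2/[H⁺]) = 1 / (1 + 10^-1.90 + 10^-1.19)
   = 1 / (1 + 0.012589 + 0.064565) = 1/1.0772 = 0.9284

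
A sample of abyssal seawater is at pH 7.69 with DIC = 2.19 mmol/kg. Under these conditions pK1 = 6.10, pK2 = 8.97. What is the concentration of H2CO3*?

[CO2*] = 0.0522 mmol/kg

α₀ = 1 / (1 + K1/[H⁺] + K1K2/[H⁺]²) = 1 / (1 + 10^+1.59 + 10^+0.31)
   = 1 / (1 + 38.905 + 2.0417) = 1/41.946 = 0.02384
[CO2*] = α₀ × DIC = 0.02384 × 2.19 = 0.0522 mmol/kg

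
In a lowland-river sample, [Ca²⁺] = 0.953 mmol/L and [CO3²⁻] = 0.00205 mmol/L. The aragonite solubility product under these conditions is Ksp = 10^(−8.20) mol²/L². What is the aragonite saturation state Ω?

Ω = 0.310

Ksp = 10^(−8.20) = 6.310×10^-9
Ω = [Ca²⁺][CO3²⁻]/Ksp = (0.953×10^-3)(0.00205×10^-3) / 6.310×10^-9 = 0.310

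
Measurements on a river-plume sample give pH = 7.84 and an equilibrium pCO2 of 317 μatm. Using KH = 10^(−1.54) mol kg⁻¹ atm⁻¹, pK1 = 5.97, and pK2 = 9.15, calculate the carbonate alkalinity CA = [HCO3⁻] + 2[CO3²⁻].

[CO2*] = KH · pCO2 = 10^(−1.54) × 317×10^-6 = 9.142×10^-6 mol/kg
α₀ = 1/(1 + K1/[H⁺] + K1K2/[H⁺]²) = 1/(1 + 10^+1.87 + 10^+0.56) = 0.01270
DIC = [CO2*]/α₀ = 9.142×10^-6 / 0.01270 = 0.7201 mmol/kg
CA = (α₁ + 2α₂)·DIC = (0.9412 + 2×0.04610) × 0.7201 = 0.744 mmol/kg

CA = 0.744 mmol/kg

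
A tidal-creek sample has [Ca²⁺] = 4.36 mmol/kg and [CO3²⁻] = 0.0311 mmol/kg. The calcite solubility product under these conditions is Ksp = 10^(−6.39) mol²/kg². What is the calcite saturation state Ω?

Ksp = 10^(−6.39) = 4.074×10^-7
Ω = [Ca²⁺][CO3²⁻]/Ksp = (4.36×10^-3)(0.0311×10^-3) / 4.074×10^-7 = 0.333

Ω = 0.333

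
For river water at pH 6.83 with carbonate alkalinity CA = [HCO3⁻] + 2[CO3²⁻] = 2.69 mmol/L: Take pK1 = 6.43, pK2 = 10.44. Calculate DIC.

CA = [HCO3⁻] + 2[CO3²⁻] = (α₁ + 2α₂)·DIC
At pH 6.83: [H⁺]/K1 = 10^-0.40 = 0.39811, K2/[H⁺] = 10^-3.61 = 0.00024547
α₁ = 1/(1 + 0.39811 + 0.00024547) = 1/1.3984 = 0.7151; α₂ = α₁·K2/[H⁺] = 0.0001755
α₁ + 2α₂ = 0.7155
DIC = CA / (α₁ + 2α₂) = 2.69 / 0.7155 = 3.76 mmol/L

DIC = 3.76 mmol/L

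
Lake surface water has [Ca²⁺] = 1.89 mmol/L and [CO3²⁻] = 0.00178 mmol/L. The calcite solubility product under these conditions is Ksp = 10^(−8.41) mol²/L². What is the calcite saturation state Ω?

Ω = 0.865

Ksp = 10^(−8.41) = 3.890×10^-9
Ω = [Ca²⁺][CO3²⁻]/Ksp = (1.89×10^-3)(0.00178×10^-3) / 3.890×10^-9 = 0.865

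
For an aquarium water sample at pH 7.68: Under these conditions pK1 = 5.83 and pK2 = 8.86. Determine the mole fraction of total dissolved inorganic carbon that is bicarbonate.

α₁ = 1 / (1 + [H⁺]/K1 + K2/[H⁺]) = 1 / (1 + 10^-1.85 + 10^-1.18)
   = 1 / (1 + 0.014125 + 0.066069) = 1/1.0802 = 0.9258

α₁ = 0.926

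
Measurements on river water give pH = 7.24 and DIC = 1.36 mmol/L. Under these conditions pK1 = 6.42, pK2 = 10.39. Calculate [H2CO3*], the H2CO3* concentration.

α₀ = 1 / (1 + K1/[H⁺] + K1K2/[H⁺]²) = 1 / (1 + 10^+0.82 + 10^-2.33)
   = 1 / (1 + 6.6069 + 0.0046774) = 1/7.6116 = 0.1314
[CO2*] = α₀ × DIC = 0.1314 × 1.36 = 0.179 mmol/L

[CO2*] = 0.179 mmol/L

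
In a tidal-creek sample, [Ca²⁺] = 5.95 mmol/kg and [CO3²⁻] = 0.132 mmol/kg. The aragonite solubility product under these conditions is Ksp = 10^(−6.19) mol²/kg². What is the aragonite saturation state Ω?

Ksp = 10^(−6.19) = 6.457×10^-7
Ω = [Ca²⁺][CO3²⁻]/Ksp = (5.95×10^-3)(0.132×10^-3) / 6.457×10^-7 = 1.22

Ω = 1.22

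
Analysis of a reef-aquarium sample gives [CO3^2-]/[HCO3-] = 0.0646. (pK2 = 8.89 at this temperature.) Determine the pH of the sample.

pH = 7.70

From K2 = [H⁺][CO3^2-]/[HCO3-]:  pH = pK2 + log₁₀([CO3^2-]/[HCO3-])
log₁₀(0.0646) = -1.190
pH = 8.89 + (-1.190) = 7.70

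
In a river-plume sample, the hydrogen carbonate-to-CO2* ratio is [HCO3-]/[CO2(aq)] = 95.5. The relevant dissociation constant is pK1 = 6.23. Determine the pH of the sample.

From K1 = [H⁺][HCO3-]/[CO2(aq)]:  pH = pK1 + log₁₀([HCO3-]/[CO2(aq)])
log₁₀(95.5) = +1.980
pH = 6.23 + (+1.980) = 8.21

pH = 8.21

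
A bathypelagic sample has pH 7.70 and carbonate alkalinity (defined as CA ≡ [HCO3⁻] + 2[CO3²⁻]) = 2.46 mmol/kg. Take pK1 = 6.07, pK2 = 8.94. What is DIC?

DIC = 2.38 mmol/kg

CA = [HCO3⁻] + 2[CO3²⁻] = (α₁ + 2α₂)·DIC
At pH 7.70: [H⁺]/K1 = 10^-1.63 = 0.023442, K2/[H⁺] = 10^-1.24 = 0.057544
α₁ = 1/(1 + 0.023442 + 0.057544) = 1/1.0810 = 0.9251; α₂ = α₁·K2/[H⁺] = 0.05323
α₁ + 2α₂ = 1.0315
DIC = CA / (α₁ + 2α₂) = 2.46 / 1.0315 = 2.38 mmol/kg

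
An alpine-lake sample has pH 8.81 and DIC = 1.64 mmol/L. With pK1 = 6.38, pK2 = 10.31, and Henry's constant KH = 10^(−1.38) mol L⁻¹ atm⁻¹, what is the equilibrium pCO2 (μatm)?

α₀ = 1 / (1 + K1/[H⁺] + K1K2/[H⁺]²) = 1 / (1 + 10^+2.43 + 10^+0.93)
   = 1 / (1 + 269.15 + 8.5114) = 1/278.66 = 0.003589
[CO2*] = α₀ × DIC = 0.003589 × 1.64 = 0.005885 mmol/L = 5.885 μmol/L
pCO2 = [CO2*]/KH = 5.885×10^-6 / 4.169×10^-2 = 141 μatm

pCO2 = 141 μatm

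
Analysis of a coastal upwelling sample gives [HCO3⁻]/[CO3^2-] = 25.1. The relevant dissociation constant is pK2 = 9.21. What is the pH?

From K2 = [H⁺][CO3^2-]/[HCO3⁻]:  pH = pK2 − log₁₀([HCO3⁻]/[CO3^2-])
log₁₀(25.1) = +1.400
pH = 9.21 − (+1.400) = 7.81

pH = 7.81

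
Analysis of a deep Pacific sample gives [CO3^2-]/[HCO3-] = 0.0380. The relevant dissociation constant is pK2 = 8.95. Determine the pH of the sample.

From K2 = [H⁺][CO3^2-]/[HCO3-]:  pH = pK2 + log₁₀([CO3^2-]/[HCO3-])
log₁₀(0.0380) = -1.420
pH = 8.95 + (-1.420) = 7.53

pH = 7.53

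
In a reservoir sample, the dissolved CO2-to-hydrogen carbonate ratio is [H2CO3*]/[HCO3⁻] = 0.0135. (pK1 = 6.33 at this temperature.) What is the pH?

From K1 = [H⁺][HCO3⁻]/[H2CO3*]:  pH = pK1 − log₁₀([H2CO3*]/[HCO3⁻])
log₁₀(0.0135) = -1.870
pH = 6.33 − (-1.870) = 8.20

pH = 8.20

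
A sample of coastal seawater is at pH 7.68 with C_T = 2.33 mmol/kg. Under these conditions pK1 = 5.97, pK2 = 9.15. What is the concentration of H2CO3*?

[CO2*] = 0.0431 mmol/kg

α₀ = 1 / (1 + K1/[H⁺] + K1K2/[H⁺]²) = 1 / (1 + 10^+1.71 + 10^+0.24)
   = 1 / (1 + 51.286 + 1.7378) = 1/54.024 = 0.01851
[CO2*] = α₀ × DIC = 0.01851 × 2.33 = 0.0431 mmol/kg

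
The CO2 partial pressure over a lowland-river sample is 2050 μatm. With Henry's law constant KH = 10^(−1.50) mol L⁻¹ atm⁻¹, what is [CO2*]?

KH = 10^(−1.50) = 3.162×10^-2 mol L⁻¹ atm⁻¹
[CO2*] = KH · pCO2 = 3.162×10^-2 × 2050×10^-6 atm = 6.48×10^-5 mol/L

[CO2*] = 64.8 μmol/L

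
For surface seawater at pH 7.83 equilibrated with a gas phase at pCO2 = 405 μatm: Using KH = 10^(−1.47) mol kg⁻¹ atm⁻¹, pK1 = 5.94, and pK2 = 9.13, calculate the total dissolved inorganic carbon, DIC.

DIC = 1.13 mmol/kg

[CO2*] = KH · pCO2 = 10^(−1.47) × 405×10^-6 = 1.372×10^-5 mol/kg
α₀ = 1/(1 + K1/[H⁺] + K1K2/[H⁺]²) = 1/(1 + 10^+1.89 + 10^+0.59) = 0.01212
DIC = [CO2*]/α₀ = 1.372×10^-5 / 0.01212 = 1.13 mmol/kg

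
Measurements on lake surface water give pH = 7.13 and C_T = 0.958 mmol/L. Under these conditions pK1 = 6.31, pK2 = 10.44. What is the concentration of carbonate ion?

[CO3²⁻] = 0.407 μmol/L

α₂ = 1 / (1 + [H⁺]/K2 + [H⁺]²/(K1K2)) = 1 / (1 + 10^+3.31 + 10^+2.49)
   = 1 / (1 + 2041.7 + 309.03) = 1/2351.8 = 0.0004252
[CO3²⁻] = α₂ × DIC = 0.0004252 × 0.958 = 0.000407 mmol/L = 0.407 μmol/L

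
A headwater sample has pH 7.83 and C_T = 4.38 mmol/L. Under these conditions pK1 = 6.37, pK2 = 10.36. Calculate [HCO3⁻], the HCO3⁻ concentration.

[HCO3⁻] = 4.22 mmol/L

α₁ = 1 / (1 + [H⁺]/K1 + K2/[H⁺]) = 1 / (1 + 10^-1.46 + 10^-2.53)
   = 1 / (1 + 0.034674 + 0.0029512) = 1/1.0376 = 0.9637
[HCO3⁻] = α₁ × DIC = 0.9637 × 4.38 = 4.22 mmol/L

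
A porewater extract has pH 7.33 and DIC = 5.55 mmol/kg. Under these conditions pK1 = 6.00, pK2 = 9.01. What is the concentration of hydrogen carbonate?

α₁ = 1 / (1 + [H⁺]/K1 + K2/[H⁺]) = 1 / (1 + 10^-1.33 + 10^-1.68)
   = 1 / (1 + 0.046774 + 0.020893) = 1/1.0677 = 0.9366
[HCO3⁻] = α₁ × DIC = 0.9366 × 5.55 = 5.20 mmol/kg

[HCO3⁻] = 5.20 mmol/kg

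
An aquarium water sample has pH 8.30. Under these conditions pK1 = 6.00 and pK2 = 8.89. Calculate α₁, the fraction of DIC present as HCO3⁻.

α₁ = 0.792

α₁ = 1 / (1 + [H⁺]/K1 + K2/[H⁺]) = 1 / (1 + 10^-2.30 + 10^-0.59)
   = 1 / (1 + 0.0050119 + 0.25704) = 1/1.2621 = 0.7924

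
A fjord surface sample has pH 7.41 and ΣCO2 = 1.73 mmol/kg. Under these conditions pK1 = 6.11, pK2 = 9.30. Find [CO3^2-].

[CO3²⁻] = 0.0210 mmol/kg

α₂ = 1 / (1 + [H⁺]/K2 + [H⁺]²/(K1K2)) = 1 / (1 + 10^+1.89 + 10^+0.59)
   = 1 / (1 + 77.625 + 3.8905) = 1/82.515 = 0.01212
[CO3²⁻] = α₂ × DIC = 0.01212 × 1.73 = 0.0210 mmol/kg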